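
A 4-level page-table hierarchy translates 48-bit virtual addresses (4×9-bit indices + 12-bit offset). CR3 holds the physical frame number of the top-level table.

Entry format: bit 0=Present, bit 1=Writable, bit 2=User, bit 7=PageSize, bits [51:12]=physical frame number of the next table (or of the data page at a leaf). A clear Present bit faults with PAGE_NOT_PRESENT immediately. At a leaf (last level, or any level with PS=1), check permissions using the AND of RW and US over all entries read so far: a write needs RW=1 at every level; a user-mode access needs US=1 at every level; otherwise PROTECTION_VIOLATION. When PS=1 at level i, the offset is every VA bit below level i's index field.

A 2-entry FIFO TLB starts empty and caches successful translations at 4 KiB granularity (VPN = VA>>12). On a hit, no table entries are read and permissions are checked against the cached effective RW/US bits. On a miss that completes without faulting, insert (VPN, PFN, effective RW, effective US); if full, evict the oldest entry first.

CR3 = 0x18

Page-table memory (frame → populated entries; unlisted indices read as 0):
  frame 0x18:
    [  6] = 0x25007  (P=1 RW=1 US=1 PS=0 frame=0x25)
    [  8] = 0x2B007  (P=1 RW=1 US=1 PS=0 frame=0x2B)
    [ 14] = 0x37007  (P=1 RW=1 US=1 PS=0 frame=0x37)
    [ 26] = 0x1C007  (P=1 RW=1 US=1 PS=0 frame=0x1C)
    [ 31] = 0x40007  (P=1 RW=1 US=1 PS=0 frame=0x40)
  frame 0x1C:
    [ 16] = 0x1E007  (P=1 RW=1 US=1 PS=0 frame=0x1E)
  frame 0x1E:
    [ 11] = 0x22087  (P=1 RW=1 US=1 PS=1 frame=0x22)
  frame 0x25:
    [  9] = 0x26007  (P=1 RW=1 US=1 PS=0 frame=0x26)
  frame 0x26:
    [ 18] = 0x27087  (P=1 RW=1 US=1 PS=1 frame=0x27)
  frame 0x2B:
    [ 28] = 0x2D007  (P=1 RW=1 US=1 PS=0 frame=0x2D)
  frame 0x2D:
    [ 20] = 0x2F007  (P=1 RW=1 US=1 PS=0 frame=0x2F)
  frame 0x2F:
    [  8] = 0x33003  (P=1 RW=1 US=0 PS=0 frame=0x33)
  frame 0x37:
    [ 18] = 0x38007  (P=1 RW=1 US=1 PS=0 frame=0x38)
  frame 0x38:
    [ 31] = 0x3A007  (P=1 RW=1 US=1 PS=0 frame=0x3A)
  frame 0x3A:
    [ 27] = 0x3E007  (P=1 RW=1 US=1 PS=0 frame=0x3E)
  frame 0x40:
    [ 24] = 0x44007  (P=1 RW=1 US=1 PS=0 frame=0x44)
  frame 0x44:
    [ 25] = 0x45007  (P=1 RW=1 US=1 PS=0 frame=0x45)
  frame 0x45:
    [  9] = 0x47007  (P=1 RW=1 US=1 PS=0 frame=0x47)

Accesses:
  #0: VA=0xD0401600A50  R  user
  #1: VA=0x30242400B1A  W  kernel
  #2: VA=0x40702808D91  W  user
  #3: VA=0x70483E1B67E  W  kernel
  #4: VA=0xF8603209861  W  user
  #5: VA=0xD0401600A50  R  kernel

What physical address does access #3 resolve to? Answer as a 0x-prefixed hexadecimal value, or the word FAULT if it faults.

Walk each access:
#0 VA=0xD0401600A50 (r,user):
  lvl0: tbl 0x18, slot 26 ⇒ 0x1C007 (P1/RW1/US1/PS0)
  lvl1: tbl 0x1C, slot 16 ⇒ 0x1E007 (P1/RW1/US1/PS0)
  lvl2: tbl 0x1E, slot 11 ⇒ 0x22087 (P1/RW1/US1/PS1)
  ⇒ phys 0x22A50 (huge @L2)  [3 reads]
#1 VA=0x30242400B1A (w,kernel):
  lvl0: tbl 0x18, slot 6 ⇒ 0x25007 (P1/RW1/US1/PS0)
  lvl1: tbl 0x25, slot 9 ⇒ 0x26007 (P1/RW1/US1/PS0)
  lvl2: tbl 0x26, slot 18 ⇒ 0x27087 (P1/RW1/US1/PS1)
  ⇒ phys 0x27B1A (huge @L2)  [3 reads]
#2 VA=0x40702808D91 (w,user):
  lvl0: tbl 0x18, slot 8 ⇒ 0x2B007 (P1/RW1/US1/PS0)
  lvl1: tbl 0x2B, slot 28 ⇒ 0x2D007 (P1/RW1/US1/PS0)
  lvl2: tbl 0x2D, slot 20 ⇒ 0x2F007 (P1/RW1/US1/PS0)
  lvl3: tbl 0x2F, slot 8 ⇒ 0x33003 (P1/RW1/US0/PS0)
  → PROTECTION_VIOLATION  (4 entries read)
#3 VA=0x70483E1B67E (w,kernel):
  lvl0: tbl 0x18, slot 14 ⇒ 0x37007 (P1/RW1/US1/PS0)
  lvl1: tbl 0x37, slot 18 ⇒ 0x38007 (P1/RW1/US1/PS0)
  lvl2: tbl 0x38, slot 31 ⇒ 0x3A007 (P1/RW1/US1/PS0)
  lvl3: tbl 0x3A, slot 27 ⇒ 0x3E007 (P1/RW1/US1/PS0)
  ⇒ phys 0x3E67E  [4 reads]
#4 VA=0xF8603209861 (w,user):
  lvl0: tbl 0x18, slot 31 ⇒ 0x40007 (P1/RW1/US1/PS0)
  lvl1: tbl 0x40, slot 24 ⇒ 0x44007 (P1/RW1/US1/PS0)
  lvl2: tbl 0x44, slot 25 ⇒ 0x45007 (P1/RW1/US1/PS0)
  lvl3: tbl 0x45, slot 9 ⇒ 0x47007 (P1/RW1/US1/PS0)
  ⇒ phys 0x47861  [4 reads]
#5 VA=0xD0401600A50 (r,kernel):
  lvl0: tbl 0x18, slot 26 ⇒ 0x1C007 (P1/RW1/US1/PS0)
  lvl1: tbl 0x1C, slot 16 ⇒ 0x1E007 (P1/RW1/US1/PS0)
  lvl2: tbl 0x1E, slot 11 ⇒ 0x22087 (P1/RW1/US1/PS1)
  ⇒ phys 0x22A50 (huge @L2)  [3 reads]

Access #3 PA: 0x3E67E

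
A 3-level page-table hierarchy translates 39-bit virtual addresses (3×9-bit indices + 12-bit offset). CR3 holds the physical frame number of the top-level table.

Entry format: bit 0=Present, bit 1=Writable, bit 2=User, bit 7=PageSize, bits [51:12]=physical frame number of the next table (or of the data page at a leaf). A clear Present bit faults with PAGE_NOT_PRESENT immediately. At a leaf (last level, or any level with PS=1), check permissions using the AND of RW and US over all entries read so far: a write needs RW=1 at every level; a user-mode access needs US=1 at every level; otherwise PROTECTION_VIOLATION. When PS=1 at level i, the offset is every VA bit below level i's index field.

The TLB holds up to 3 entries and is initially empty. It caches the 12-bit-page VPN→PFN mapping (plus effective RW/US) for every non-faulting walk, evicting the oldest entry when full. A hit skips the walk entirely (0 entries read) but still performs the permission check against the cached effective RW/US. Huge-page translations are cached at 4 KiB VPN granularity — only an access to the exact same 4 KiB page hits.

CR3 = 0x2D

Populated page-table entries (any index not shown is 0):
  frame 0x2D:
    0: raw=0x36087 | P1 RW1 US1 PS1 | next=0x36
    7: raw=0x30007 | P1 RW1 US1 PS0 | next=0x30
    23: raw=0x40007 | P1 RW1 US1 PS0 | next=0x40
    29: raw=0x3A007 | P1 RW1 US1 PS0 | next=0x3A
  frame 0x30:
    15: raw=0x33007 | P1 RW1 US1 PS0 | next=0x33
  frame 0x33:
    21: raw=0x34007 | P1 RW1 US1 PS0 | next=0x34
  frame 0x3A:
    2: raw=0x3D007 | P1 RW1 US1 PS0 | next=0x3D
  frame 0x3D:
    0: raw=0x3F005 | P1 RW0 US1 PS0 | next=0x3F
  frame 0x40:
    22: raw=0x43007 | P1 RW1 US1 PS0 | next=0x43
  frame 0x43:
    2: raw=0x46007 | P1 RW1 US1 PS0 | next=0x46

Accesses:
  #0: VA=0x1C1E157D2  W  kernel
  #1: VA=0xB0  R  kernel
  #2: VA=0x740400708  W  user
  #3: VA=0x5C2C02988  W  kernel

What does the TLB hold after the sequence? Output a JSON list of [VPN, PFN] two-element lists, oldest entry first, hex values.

Per-access translation:
#0 VA=0x1C1E157D2 (w,kernel):
  lvl0: tbl 0x2D, slot 7 ⇒ 0x30007 (P1/RW1/US1/PS0)
  lvl1: tbl 0x30, slot 15 ⇒ 0x33007 (P1/RW1/US1/PS0)
  lvl2: tbl 0x33, slot 21 ⇒ 0x34007 (P1/RW1/US1/PS0)
  ✓ 0x347D2  — 3 lookups
#1 VA=0xB0 (r,kernel):
  lvl0: tbl 0x2D, slot 0 ⇒ 0x36087 (P1/RW1/US1/PS1)
  ✓ 0x360B0 (huge @L0)  — 1 lookups
#2 VA=0x740400708 (w,user):
  lvl0: tbl 0x2D, slot 29 ⇒ 0x3A007 (P1/RW1/US1/PS0)
  lvl1: tbl 0x3A, slot 2 ⇒ 0x3D007 (P1/RW1/US1/PS0)
  lvl2: tbl 0x3D, slot 0 ⇒ 0x3F005 (P1/RW0/US1/PS0)
  → PROTECTION_VIOLATION  (3 entries read)
#3 VA=0x5C2C02988 (w,kernel):
  lvl0: tbl 0x2D, slot 23 ⇒ 0x40007 (P1/RW1/US1/PS0)
  lvl1: tbl 0x40, slot 22 ⇒ 0x43007 (P1/RW1/US1/PS0)
  lvl2: tbl 0x43, slot 2 ⇒ 0x46007 (P1/RW1/US1/PS0)
  ✓ 0x46988  — 3 lookups

TLB: [["0x1C1E15", "0x34"], ["0x0", "0x36"], ["0x5C2C02", "0x46"]]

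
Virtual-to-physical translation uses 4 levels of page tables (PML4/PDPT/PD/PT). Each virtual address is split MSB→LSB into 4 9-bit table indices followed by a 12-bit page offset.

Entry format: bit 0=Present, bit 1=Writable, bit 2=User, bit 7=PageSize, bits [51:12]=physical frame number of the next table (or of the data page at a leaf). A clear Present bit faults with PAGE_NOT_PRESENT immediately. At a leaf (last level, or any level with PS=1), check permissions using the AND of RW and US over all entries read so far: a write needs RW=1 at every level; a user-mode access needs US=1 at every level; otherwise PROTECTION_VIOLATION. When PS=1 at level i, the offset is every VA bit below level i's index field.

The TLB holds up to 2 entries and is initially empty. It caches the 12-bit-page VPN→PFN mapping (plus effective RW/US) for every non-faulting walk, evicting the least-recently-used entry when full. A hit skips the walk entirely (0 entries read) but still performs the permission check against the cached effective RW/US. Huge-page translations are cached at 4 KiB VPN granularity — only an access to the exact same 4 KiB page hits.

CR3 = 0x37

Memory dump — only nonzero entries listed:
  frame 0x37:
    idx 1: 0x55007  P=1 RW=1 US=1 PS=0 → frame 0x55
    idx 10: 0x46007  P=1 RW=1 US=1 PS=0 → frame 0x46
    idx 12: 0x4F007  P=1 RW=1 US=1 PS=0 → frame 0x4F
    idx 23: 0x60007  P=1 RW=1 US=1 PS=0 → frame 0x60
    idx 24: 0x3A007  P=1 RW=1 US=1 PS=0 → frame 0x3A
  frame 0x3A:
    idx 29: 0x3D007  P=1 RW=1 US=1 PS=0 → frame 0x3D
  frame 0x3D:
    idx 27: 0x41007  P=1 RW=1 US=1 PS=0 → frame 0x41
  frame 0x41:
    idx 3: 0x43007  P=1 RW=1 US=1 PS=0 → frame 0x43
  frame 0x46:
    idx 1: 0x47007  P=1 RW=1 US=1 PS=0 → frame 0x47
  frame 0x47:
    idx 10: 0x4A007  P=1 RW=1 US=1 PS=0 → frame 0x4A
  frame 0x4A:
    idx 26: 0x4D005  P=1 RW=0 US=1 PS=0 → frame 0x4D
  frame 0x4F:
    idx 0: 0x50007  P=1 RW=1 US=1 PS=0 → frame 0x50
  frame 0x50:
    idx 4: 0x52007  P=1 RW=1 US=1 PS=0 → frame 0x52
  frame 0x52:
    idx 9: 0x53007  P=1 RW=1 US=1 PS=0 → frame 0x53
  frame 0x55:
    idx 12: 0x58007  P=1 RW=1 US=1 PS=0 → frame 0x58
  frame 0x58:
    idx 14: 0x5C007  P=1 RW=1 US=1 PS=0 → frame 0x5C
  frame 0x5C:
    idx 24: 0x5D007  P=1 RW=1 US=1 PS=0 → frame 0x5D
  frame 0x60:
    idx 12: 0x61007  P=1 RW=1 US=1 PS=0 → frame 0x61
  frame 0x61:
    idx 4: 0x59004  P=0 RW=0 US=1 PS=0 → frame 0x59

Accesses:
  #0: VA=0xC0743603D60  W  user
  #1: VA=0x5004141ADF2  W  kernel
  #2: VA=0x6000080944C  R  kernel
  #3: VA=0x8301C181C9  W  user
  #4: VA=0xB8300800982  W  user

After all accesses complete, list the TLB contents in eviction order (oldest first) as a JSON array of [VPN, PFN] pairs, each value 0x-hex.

Walk each access:
#0 VA=0xC0743603D60 (w,user):
  lvl0: tbl 0x37, slot 24 ⇒ 0x3A007 (P1/RW1/US1/PS0)
  lvl1: tbl 0x3A, slot 29 ⇒ 0x3D007 (P1/RW1/US1/PS0)
  lvl2: tbl 0x3D, slot 27 ⇒ 0x41007 (P1/RW1/US1/PS0)
  lvl3: tbl 0x41, slot 3 ⇒ 0x43007 (P1/RW1/US1/PS0)
  → PA=0x43D60  (4 entries read)
#1 VA=0x5004141ADF2 (w,kernel):
  lvl0: tbl 0x37, slot 10 ⇒ 0x46007 (P1/RW1/US1/PS0)
  lvl1: tbl 0x46, slot 1 ⇒ 0x47007 (P1/RW1/US1/PS0)
  lvl2: tbl 0x47, slot 10 ⇒ 0x4A007 (P1/RW1/US1/PS0)
  lvl3: tbl 0x4A, slot 26 ⇒ 0x4D005 (P1/RW0/US1/PS0)
  ✗ PROTECTION_VIOLATION  [4 reads]
#2 VA=0x6000080944C (r,kernel):
  lvl0: tbl 0x37, slot 12 ⇒ 0x4F007 (P1/RW1/US1/PS0)
  lvl1: tbl 0x4F, slot 0 ⇒ 0x50007 (P1/RW1/US1/PS0)
  lvl2: tbl 0x50, slot 4 ⇒ 0x52007 (P1/RW1/US1/PS0)
  lvl3: tbl 0x52, slot 9 ⇒ 0x53007 (P1/RW1/US1/PS0)
  → PA=0x5344C  (4 entries read)
#3 VA=0x8301C181C9 (w,user):
  lvl0: tbl 0x37, slot 1 ⇒ 0x55007 (P1/RW1/US1/PS0)
  lvl1: tbl 0x55, slot 12 ⇒ 0x58007 (P1/RW1/US1/PS0)
  lvl2: tbl 0x58, slot 14 ⇒ 0x5C007 (P1/RW1/US1/PS0)
  lvl3: tbl 0x5C, slot 24 ⇒ 0x5D007 (P1/RW1/US1/PS0)
  → PA=0x5D1C9  (4 entries read)
#4 VA=0xB8300800982 (w,user):
  lvl0: tbl 0x37, slot 23 ⇒ 0x60007 (P1/RW1/US1/PS0)
  lvl1: tbl 0x60, slot 12 ⇒ 0x61007 (P1/RW1/US1/PS0)
  lvl2: tbl 0x61, slot 4 ⇒ 0x59004 (P0/RW0/US1/PS0)
  ✗ PAGE_NOT_PRESENT  [3 reads]

TLB: [["0x60000809", "0x53"], ["0x8301C18", "0x5D"]]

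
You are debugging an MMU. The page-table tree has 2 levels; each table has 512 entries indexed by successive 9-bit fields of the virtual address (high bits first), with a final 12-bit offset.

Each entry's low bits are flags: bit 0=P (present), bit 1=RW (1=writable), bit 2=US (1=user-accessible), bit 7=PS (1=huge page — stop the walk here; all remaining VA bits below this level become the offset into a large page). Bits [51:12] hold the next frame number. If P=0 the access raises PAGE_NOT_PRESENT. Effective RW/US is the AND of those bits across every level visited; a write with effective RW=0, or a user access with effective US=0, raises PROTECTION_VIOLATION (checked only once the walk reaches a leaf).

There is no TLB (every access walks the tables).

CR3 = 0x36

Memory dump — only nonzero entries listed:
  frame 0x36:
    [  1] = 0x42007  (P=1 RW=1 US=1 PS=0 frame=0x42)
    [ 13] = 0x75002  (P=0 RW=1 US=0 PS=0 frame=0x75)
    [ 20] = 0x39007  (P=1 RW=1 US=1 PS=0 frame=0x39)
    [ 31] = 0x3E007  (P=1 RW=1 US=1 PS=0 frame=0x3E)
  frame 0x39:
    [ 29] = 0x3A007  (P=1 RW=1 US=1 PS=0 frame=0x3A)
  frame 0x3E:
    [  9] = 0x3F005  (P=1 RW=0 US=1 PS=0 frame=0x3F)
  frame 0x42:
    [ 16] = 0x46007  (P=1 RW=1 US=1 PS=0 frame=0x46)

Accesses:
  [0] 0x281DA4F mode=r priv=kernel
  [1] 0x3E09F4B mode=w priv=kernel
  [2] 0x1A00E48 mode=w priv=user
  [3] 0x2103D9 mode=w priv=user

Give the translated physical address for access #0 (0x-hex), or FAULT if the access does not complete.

Walk each access:
#0 VA=0x281DA4F (r,kernel):
  lvl0: tbl 0x36, slot 20 ⇒ 0x39007 (P1/RW1/US1/PS0)
  lvl1: tbl 0x39, slot 29 ⇒ 0x3A007 (P1/RW1/US1/PS0)
  ⇒ phys 0x3AA4F  [2 reads]
#1 VA=0x3E09F4B (w,kernel):
  lvl0: tbl 0x36, slot 31 ⇒ 0x3E007 (P1/RW1/US1/PS0)
  lvl1: tbl 0x3E, slot 9 ⇒ 0x3F005 (P1/RW0/US1/PS0)
  ⇒ fault: PROTECTION_VIOLATION  — 2 lookups
#2 VA=0x1A00E48 (w,user):
  lvl0: tbl 0x36, slot 13 ⇒ 0x75002 (P0/RW1/US0/PS0)
  ⇒ fault: PAGE_NOT_PRESENT  — 1 lookups
#3 VA=0x2103D9 (w,user):
  lvl0: tbl 0x36, slot 1 ⇒ 0x42007 (P1/RW1/US1/PS0)
  lvl1: tbl 0x42, slot 16 ⇒ 0x46007 (P1/RW1/US1/PS0)
  ⇒ phys 0x463D9  [2 reads]

Access #0 PA: 0x3AA4F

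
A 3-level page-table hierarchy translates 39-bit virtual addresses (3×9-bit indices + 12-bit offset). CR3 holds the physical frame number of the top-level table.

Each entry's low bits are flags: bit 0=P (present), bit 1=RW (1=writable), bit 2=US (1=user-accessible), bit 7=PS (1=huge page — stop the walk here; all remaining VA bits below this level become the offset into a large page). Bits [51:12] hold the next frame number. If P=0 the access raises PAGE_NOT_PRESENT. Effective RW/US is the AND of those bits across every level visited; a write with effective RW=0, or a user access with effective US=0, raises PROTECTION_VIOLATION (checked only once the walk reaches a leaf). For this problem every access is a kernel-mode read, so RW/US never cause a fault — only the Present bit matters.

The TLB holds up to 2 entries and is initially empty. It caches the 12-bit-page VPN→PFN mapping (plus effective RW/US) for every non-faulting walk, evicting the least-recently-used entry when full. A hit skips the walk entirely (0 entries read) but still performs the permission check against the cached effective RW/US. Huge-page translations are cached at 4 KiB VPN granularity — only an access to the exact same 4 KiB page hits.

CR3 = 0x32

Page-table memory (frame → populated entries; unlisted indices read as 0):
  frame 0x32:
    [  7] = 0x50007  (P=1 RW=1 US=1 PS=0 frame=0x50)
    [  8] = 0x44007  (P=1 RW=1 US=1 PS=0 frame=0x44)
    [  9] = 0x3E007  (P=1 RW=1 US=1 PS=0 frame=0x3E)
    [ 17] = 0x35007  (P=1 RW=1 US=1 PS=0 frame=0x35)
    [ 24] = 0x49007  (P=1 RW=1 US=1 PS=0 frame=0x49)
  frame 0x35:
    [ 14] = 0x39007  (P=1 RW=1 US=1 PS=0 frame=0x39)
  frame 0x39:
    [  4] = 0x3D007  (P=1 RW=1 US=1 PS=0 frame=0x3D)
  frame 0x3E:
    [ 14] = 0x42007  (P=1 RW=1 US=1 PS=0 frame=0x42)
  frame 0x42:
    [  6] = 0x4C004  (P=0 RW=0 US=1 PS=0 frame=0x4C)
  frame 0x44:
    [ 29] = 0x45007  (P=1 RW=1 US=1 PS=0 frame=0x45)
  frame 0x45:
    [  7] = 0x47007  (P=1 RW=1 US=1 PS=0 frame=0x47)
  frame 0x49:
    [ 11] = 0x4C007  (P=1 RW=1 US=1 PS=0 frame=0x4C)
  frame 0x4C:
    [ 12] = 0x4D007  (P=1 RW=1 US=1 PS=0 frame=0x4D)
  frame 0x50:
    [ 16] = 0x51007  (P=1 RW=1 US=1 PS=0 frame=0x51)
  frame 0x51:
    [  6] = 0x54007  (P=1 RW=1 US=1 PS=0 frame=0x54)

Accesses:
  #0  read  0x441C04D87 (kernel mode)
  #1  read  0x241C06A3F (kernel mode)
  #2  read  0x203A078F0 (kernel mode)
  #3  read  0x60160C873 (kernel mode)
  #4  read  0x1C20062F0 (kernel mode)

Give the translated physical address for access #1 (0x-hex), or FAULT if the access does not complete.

Per-access translation:
#0 VA=0x441C04D87 (r,kernel):
  lvl0: tbl 0x32, slot 17 ⇒ 0x35007 (P1/RW1/US1/PS0)
  lvl1: tbl 0x35, slot 14 ⇒ 0x39007 (P1/RW1/US1/PS0)
  lvl2: tbl 0x39, slot 4 ⇒ 0x3D007 (P1/RW1/US1/PS0)
  ⇒ phys 0x3DD87  [3 reads]
#1 VA=0x241C06A3F (r,kernel):
  lvl0: tbl 0x32, slot 9 ⇒ 0x3E007 (P1/RW1/US1/PS0)
  lvl1: tbl 0x3E, slot 14 ⇒ 0x42007 (P1/RW1/US1/PS0)
  lvl2: tbl 0x42, slot 6 ⇒ 0x4C004 (P0/RW0/US1/PS0)
  ⇒ fault: PAGE_NOT_PRESENT  — 3 lookups
#2 VA=0x203A078F0 (r,kernel):
  lvl0: tbl 0x32, slot 8 ⇒ 0x44007 (P1/RW1/US1/PS0)
  lvl1: tbl 0x44, slot 29 ⇒ 0x45007 (P1/RW1/US1/PS0)
  lvl2: tbl 0x45, slot 7 ⇒ 0x47007 (P1/RW1/US1/PS0)
  ⇒ phys 0x478F0  [3 reads]
#3 VA=0x60160C873 (r,kernel):
  lvl0: tbl 0x32, slot 24 ⇒ 0x49007 (P1/RW1/US1/PS0)
  lvl1: tbl 0x49, slot 11 ⇒ 0x4C007 (P1/RW1/US1/PS0)
  lvl2: tbl 0x4C, slot 12 ⇒ 0x4D007 (P1/RW1/US1/PS0)
  ⇒ phys 0x4D873  [3 reads]
#4 VA=0x1C20062F0 (r,kernel):
  lvl0: tbl 0x32, slot 7 ⇒ 0x50007 (P1/RW1/US1/PS0)
  lvl1: tbl 0x50, slot 16 ⇒ 0x51007 (P1/RW1/US1/PS0)
  lvl2: tbl 0x51, slot 6 ⇒ 0x54007 (P1/RW1/US1/PS0)
  ⇒ phys 0x542F0  [3 reads]

Access #1 PA: FAULT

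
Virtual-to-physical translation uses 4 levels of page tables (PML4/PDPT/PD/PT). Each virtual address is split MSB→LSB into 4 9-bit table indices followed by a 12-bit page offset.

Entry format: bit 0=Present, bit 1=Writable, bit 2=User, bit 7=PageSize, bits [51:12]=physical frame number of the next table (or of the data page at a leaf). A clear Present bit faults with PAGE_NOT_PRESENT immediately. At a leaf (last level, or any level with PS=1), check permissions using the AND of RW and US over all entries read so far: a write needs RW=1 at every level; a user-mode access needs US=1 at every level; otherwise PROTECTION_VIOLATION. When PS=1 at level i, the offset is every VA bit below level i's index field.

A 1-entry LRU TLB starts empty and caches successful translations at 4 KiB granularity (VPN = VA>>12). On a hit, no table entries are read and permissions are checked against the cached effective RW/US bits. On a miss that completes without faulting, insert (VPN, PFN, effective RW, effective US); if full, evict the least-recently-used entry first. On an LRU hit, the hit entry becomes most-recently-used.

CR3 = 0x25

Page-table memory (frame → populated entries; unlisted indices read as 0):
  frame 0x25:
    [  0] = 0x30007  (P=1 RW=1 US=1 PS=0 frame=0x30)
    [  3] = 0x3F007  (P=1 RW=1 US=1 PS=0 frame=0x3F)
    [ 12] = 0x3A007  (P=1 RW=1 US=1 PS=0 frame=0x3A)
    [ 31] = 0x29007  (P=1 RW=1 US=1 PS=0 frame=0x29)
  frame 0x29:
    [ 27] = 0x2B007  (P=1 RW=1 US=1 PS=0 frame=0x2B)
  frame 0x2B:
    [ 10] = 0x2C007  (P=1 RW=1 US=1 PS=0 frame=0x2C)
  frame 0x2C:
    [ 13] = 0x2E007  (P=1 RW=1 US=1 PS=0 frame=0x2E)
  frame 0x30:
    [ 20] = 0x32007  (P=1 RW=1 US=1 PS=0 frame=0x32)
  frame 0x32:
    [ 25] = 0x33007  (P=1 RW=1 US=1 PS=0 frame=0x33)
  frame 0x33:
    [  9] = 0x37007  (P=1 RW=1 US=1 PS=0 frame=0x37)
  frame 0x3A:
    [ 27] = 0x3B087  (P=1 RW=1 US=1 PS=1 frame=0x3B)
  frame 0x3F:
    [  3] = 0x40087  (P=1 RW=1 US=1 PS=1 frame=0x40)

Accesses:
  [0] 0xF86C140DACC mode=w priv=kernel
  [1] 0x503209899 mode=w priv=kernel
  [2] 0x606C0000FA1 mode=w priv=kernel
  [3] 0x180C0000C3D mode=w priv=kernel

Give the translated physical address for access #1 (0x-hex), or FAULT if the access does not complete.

Trace:
#0 VA=0xF86C140DACC (w,kernel):
  [0] read 0x25 idx=31: raw=0x29007 flags P=1 W=1 U=1 S=0
  [1] read 0x29 idx=27: raw=0x2B007 flags P=1 W=1 U=1 S=0
  [2] read 0x2B idx=10: raw=0x2C007 flags P=1 W=1 U=1 S=0
  [3] read 0x2C idx=13: raw=0x2E007 flags P=1 W=1 U=1 S=0
  ✓ 0x2EACC  — 4 lookups
#1 VA=0x503209899 (w,kernel):
  [0] read 0x25 idx=0: raw=0x30007 flags P=1 W=1 U=1 S=0
  [1] read 0x30 idx=20: raw=0x32007 flags P=1 W=1 U=1 S=0
  [2] read 0x32 idx=25: raw=0x33007 flags P=1 W=1 U=1 S=0
  [3] read 0x33 idx=9: raw=0x37007 flags P=1 W=1 U=1 S=0
  ✓ 0x37899  — 4 lookups
#2 VA=0x606C0000FA1 (w,kernel):
  [0] read 0x25 idx=12: raw=0x3A007 flags P=1 W=1 U=1 S=0
  [1] read 0x3A idx=27: raw=0x3B087 flags P=1 W=1 U=1 S=1
  ✓ 0x3BFA1 (huge @L1)  — 2 lookups
#3 VA=0x180C0000C3D (w,kernel):
  [0] read 0x25 idx=3: raw=0x3F007 flags P=1 W=1 U=1 S=0
  [1] read 0x3F idx=3: raw=0x40087 flags P=1 W=1 U=1 S=1
  ✓ 0x40C3D (huge @L1)  — 2 lookups

Access #1 PA: 0x37899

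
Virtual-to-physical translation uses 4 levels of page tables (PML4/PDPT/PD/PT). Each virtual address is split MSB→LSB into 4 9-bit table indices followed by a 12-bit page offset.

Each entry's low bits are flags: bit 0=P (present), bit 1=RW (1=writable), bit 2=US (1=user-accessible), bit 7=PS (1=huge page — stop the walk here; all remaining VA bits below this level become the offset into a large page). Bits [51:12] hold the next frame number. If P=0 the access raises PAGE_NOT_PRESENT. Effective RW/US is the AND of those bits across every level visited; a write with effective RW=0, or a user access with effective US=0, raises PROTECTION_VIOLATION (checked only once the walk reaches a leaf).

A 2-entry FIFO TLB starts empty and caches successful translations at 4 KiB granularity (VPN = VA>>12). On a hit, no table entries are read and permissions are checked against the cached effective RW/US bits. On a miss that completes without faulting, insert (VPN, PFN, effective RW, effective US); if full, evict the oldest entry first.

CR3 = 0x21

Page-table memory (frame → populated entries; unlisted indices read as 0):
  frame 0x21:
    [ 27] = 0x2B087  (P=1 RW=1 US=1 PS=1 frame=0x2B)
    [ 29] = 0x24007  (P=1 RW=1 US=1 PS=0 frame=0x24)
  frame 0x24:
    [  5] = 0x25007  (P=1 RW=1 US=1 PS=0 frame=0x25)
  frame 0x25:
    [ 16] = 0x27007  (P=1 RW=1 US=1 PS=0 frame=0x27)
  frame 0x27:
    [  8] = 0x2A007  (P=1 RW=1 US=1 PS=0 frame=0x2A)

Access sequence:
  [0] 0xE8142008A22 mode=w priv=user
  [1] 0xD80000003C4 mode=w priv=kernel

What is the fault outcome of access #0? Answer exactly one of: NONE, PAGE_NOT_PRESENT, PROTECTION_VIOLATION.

Per-access translation:
#0 VA=0xE8142008A22 (w,user):
  L0: frame=0x21 idx=29 entry=0x24007 [P=1 RW=1 US=1 PS=0]
  L1: frame=0x24 idx=5 entry=0x25007 [P=1 RW=1 US=1 PS=0]
  L2: frame=0x25 idx=16 entry=0x27007 [P=1 RW=1 US=1 PS=0]
  L3: frame=0x27 idx=8 entry=0x2A007 [P=1 RW=1 US=1 PS=0]
  ✓ 0x2AA22  — 4 lookups
#1 VA=0xD80000003C4 (w,kernel):
  L0: frame=0x21 idx=27 entry=0x2B087 [P=1 RW=1 US=1 PS=1]
  ✓ 0x2B3C4 (huge @L0)  — 1 lookups

Access #0 fault: NONE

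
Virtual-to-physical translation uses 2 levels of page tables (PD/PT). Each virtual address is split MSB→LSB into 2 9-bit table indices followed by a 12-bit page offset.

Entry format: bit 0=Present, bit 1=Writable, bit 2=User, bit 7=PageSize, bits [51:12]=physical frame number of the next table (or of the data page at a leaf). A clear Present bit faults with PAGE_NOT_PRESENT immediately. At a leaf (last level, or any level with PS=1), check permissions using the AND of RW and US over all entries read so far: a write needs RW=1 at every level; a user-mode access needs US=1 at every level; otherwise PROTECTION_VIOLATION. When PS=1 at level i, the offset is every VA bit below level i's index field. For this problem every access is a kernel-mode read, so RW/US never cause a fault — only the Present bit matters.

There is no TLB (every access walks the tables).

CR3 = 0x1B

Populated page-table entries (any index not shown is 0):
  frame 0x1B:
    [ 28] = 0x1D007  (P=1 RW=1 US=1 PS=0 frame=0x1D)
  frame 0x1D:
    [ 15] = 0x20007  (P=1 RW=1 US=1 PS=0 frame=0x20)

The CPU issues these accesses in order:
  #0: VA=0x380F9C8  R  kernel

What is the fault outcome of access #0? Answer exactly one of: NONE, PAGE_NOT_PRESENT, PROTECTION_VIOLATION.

Trace:
#0 VA=0x380F9C8 (r,kernel):
  [0] read 0x1B idx=28: raw=0x1D007 flags P=1 W=1 U=1 S=0
  [1] read 0x1D idx=15: raw=0x20007 flags P=1 W=1 U=1 S=0
  ✓ 0x209C8  — 2 lookups

Access #0 fault: NONE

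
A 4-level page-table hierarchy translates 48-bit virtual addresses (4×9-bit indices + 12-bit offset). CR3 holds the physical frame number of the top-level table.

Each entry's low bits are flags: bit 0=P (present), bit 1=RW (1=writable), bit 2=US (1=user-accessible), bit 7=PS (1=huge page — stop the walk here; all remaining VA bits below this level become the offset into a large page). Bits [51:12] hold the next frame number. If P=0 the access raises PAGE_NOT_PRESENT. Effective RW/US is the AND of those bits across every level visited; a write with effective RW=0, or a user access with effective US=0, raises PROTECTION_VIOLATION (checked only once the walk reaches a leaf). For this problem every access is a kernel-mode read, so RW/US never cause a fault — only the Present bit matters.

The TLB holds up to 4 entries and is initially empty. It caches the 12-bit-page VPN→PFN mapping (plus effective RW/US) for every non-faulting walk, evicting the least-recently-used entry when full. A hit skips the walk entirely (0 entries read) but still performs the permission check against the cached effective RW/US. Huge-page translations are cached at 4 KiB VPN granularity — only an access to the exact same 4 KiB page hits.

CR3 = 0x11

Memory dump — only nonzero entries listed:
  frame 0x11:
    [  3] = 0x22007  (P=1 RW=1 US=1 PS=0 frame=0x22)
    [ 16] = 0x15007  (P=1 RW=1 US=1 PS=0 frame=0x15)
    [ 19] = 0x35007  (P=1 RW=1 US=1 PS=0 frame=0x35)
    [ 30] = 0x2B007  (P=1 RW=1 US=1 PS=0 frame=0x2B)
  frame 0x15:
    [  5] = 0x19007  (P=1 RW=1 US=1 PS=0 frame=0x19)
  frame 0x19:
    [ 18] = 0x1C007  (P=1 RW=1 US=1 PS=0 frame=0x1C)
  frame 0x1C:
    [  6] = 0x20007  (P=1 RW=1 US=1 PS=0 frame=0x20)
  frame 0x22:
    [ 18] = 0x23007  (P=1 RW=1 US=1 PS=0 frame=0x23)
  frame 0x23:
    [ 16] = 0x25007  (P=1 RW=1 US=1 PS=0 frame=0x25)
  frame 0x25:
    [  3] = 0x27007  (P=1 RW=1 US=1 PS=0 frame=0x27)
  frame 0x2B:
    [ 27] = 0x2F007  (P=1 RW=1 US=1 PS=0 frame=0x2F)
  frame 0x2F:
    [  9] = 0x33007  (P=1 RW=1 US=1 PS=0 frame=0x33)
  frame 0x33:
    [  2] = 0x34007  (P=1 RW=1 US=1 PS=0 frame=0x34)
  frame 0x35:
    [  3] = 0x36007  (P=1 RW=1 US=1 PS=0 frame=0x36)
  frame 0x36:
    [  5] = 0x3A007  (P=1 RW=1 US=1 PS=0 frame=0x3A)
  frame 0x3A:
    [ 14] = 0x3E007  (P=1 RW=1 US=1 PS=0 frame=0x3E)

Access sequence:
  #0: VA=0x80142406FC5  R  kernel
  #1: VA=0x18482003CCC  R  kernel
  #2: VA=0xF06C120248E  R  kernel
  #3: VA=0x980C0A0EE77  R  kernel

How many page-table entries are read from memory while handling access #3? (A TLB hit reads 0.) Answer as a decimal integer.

Per-access translation:
#0 VA=0x80142406FC5 (r,kernel):
  L0 @0x11[16] → 0x15007  P=1,RW=1,US=1,PS=0
  L1 @0x15[5] → 0x19007  P=1,RW=1,US=1,PS=0
  L2 @0x19[18] → 0x1C007  P=1,RW=1,US=1,PS=0
  L3 @0x1C[6] → 0x20007  P=1,RW=1,US=1,PS=0
  ✓ 0x20FC5  — 4 lookups
#1 VA=0x18482003CCC (r,kernel):
  L0 @0x11[3] → 0x22007  P=1,RW=1,US=1,PS=0
  L1 @0x22[18] → 0x23007  P=1,RW=1,US=1,PS=0
  L2 @0x23[16] → 0x25007  P=1,RW=1,US=1,PS=0
  L3 @0x25[3] → 0x27007  P=1,RW=1,US=1,PS=0
  ✓ 0x27CCC  — 4 lookups
#2 VA=0xF06C120248E (r,kernel):
  L0 @0x11[30] → 0x2B007  P=1,RW=1,US=1,PS=0
  L1 @0x2B[27] → 0x2F007  P=1,RW=1,US=1,PS=0
  L2 @0x2F[9] → 0x33007  P=1,RW=1,US=1,PS=0
  L3 @0x33[2] → 0x34007  P=1,RW=1,US=1,PS=0
  ✓ 0x3448E  — 4 lookups
#3 VA=0x980C0A0EE77 (r,kernel):
  L0 @0x11[19] → 0x35007  P=1,RW=1,US=1,PS=0
  L1 @0x35[3] → 0x36007  P=1,RW=1,US=1,PS=0
  L2 @0x36[5] → 0x3A007  P=1,RW=1,US=1,PS=0
  L3 @0x3A[14] → 0x3E007  P=1,RW=1,US=1,PS=0
  ✓ 0x3EE77  — 4 lookups

Entries read for #3: 4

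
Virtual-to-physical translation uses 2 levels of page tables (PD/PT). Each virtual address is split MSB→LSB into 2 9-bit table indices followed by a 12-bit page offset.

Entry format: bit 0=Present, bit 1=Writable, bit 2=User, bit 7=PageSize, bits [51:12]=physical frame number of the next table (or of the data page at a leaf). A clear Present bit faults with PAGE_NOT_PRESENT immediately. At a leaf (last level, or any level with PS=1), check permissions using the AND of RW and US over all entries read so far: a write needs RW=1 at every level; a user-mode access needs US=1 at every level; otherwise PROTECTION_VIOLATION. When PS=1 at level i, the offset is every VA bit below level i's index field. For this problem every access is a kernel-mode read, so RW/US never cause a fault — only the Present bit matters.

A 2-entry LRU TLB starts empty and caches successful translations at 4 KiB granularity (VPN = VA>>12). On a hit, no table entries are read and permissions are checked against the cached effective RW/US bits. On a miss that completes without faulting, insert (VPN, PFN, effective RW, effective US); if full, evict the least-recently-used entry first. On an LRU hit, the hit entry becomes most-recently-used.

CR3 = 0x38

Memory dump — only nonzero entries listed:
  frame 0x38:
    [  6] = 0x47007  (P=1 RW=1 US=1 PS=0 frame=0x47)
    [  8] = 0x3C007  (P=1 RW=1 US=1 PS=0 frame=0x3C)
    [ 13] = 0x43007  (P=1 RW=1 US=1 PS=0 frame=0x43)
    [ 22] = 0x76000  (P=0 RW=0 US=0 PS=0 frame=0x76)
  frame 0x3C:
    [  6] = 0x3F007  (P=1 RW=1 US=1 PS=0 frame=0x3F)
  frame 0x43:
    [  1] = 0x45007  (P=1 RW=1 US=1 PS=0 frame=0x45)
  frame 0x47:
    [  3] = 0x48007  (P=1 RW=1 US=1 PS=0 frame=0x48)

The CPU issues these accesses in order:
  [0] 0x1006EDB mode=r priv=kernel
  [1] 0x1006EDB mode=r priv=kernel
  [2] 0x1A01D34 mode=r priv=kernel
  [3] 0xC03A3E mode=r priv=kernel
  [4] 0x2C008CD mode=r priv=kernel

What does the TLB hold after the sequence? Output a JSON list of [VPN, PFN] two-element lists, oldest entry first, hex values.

Per-access translation:
#0 VA=0x1006EDB (r,kernel):
  L0: frame=0x38 idx=8 entry=0x3C007 [P=1 RW=1 US=1 PS=0]
  L1: frame=0x3C idx=6 entry=0x3F007 [P=1 RW=1 US=1 PS=0]
  → PA=0x3FEDB  (2 entries read)
#1 VA=0x1006EDB (r,kernel):
  TLB hit vpn=0x1006 → PA=0x3FEDB
#2 VA=0x1A01D34 (r,kernel):
  L0: frame=0x38 idx=13 entry=0x43007 [P=1 RW=1 US=1 PS=0]
  L1: frame=0x43 idx=1 entry=0x45007 [P=1 RW=1 US=1 PS=0]
  → PA=0x45D34  (2 entries read)
#3 VA=0xC03A3E (r,kernel):
  L0: frame=0x38 idx=6 entry=0x47007 [P=1 RW=1 US=1 PS=0]
  L1: frame=0x47 idx=3 entry=0x48007 [P=1 RW=1 US=1 PS=0]
  → PA=0x48A3E  (2 entries read)
#4 VA=0x2C008CD (r,kernel):
  L0: frame=0x38 idx=22 entry=0x76000 [P=0 RW=0 US=0 PS=0]
  → PAGE_NOT_PRESENT  (1 entries read)

TLB: [["0x1A01", "0x45"], ["0xC03", "0x48"]]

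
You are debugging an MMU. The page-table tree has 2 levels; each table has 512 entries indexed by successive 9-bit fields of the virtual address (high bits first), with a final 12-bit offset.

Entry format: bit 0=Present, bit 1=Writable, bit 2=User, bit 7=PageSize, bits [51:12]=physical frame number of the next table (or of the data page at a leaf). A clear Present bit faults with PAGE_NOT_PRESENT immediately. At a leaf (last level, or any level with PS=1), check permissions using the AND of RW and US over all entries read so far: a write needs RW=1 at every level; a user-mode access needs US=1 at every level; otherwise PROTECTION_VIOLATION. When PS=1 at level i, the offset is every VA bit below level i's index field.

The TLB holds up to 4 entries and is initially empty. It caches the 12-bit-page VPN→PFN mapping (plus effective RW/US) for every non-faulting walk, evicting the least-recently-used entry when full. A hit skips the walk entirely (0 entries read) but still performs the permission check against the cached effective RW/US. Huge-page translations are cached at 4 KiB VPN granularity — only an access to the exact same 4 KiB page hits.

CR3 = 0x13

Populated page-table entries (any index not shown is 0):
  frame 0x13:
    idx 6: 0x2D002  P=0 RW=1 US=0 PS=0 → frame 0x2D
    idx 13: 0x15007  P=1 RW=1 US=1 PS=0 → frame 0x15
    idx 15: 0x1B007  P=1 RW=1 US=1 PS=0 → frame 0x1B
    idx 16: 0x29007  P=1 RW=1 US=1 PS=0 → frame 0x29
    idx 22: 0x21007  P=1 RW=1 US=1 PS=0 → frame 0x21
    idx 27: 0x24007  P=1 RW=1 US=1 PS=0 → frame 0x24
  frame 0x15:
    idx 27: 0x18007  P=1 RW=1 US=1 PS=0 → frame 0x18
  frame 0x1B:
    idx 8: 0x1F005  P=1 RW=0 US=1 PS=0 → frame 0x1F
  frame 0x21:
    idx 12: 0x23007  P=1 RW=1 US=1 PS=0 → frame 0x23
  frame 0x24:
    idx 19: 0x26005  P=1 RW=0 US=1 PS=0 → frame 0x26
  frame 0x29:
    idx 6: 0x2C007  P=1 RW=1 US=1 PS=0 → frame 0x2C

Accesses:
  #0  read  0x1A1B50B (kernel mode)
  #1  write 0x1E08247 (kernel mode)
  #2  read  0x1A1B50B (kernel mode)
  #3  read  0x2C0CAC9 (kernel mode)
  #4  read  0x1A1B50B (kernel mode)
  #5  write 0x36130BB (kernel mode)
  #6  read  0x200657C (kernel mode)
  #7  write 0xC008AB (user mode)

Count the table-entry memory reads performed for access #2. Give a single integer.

Trace:
#0 VA=0x1A1B50B (r,kernel):
  L0: frame=0x13 idx=13 entry=0x15007 [P=1 RW=1 US=1 PS=0]
  L1: frame=0x15 idx=27 entry=0x18007 [P=1 RW=1 US=1 PS=0]
  ⇒ phys 0x1850B  [2 reads]
#1 VA=0x1E08247 (w,kernel):
  L0: frame=0x13 idx=15 entry=0x1B007 [P=1 RW=1 US=1 PS=0]
  L1: frame=0x1B idx=8 entry=0x1F005 [P=1 RW=0 US=1 PS=0]
  ⇒ fault: PROTECTION_VIOLATION  — 2 lookups
#2 VA=0x1A1B50B (r,kernel):
  TLB hit vpn=0x1A1B → PA=0x1850B
#3 VA=0x2C0CAC9 (r,kernel):
  L0: frame=0x13 idx=22 entry=0x21007 [P=1 RW=1 US=1 PS=0]
  L1: frame=0x21 idx=12 entry=0x23007 [P=1 RW=1 US=1 PS=0]
  ⇒ phys 0x23AC9  [2 reads]
#4 VA=0x1A1B50B (r,kernel):
  TLB hit vpn=0x1A1B → PA=0x1850B
#5 VA=0x36130BB (w,kernel):
  L0: frame=0x13 idx=27 entry=0x24007 [P=1 RW=1 US=1 PS=0]
  L1: frame=0x24 idx=19 entry=0x26005 [P=1 RW=0 US=1 PS=0]
  ⇒ fault: PROTECTION_VIOLATION  — 2 lookups
#6 VA=0x200657C (r,kernel):
  L0: frame=0x13 idx=16 entry=0x29007 [P=1 RW=1 US=1 PS=0]
  L1: frame=0x29 idx=6 entry=0x2C007 [P=1 RW=1 US=1 PS=0]
  ⇒ phys 0x2C57C  [2 reads]
#7 VA=0xC008AB (w,user):
  L0: frame=0x13 idx=6 entry=0x2D002 [P=0 RW=1 US=0 PS=0]
  ⇒ fault: PAGE_NOT_PRESENT  — 1 lookups

Entries read for #2: 0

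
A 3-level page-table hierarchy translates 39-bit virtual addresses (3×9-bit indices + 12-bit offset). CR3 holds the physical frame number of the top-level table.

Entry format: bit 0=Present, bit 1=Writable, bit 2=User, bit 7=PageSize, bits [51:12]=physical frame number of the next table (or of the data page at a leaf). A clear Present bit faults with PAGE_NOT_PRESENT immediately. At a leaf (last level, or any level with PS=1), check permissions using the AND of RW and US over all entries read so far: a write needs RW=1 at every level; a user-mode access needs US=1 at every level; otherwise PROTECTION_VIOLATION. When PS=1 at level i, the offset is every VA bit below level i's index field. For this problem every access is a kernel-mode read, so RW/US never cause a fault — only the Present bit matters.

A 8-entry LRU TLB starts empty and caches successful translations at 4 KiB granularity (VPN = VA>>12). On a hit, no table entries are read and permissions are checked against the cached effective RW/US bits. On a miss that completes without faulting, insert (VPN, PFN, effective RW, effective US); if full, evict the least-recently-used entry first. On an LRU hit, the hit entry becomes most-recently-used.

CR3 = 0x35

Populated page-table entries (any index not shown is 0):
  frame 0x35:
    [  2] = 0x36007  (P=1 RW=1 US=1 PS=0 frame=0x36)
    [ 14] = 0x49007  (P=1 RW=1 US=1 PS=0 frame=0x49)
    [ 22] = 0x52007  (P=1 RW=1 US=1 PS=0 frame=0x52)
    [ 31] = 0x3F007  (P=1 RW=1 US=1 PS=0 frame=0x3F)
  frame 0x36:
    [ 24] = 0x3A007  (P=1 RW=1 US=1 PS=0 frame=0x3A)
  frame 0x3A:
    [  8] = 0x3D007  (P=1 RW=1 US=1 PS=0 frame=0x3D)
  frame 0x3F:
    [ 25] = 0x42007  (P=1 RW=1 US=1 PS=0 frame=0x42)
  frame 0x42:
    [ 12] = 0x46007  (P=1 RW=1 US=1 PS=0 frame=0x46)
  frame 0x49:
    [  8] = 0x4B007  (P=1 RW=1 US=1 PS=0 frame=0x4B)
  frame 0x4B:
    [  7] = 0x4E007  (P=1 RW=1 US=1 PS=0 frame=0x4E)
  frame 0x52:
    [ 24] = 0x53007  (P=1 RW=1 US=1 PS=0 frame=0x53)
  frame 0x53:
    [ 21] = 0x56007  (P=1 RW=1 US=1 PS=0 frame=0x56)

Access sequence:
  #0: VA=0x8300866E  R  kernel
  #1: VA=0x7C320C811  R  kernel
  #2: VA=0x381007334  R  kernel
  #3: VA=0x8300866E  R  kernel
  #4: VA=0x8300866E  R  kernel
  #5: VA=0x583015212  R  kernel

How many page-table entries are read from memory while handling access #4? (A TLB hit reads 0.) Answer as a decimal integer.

Walk each access:
#0 VA=0x8300866E (r,kernel):
  L0 @0x35[2] → 0x36007  P=1,RW=1,US=1,PS=0
  L1 @0x36[24] → 0x3A007  P=1,RW=1,US=1,PS=0
  L2 @0x3A[8] → 0x3D007  P=1,RW=1,US=1,PS=0
  ⇒ phys 0x3D66E  [3 reads]
#1 VA=0x7C320C811 (r,kernel):
  L0 @0x35[31] → 0x3F007  P=1,RW=1,US=1,PS=0
  L1 @0x3F[25] → 0x42007  P=1,RW=1,US=1,PS=0
  L2 @0x42[12] → 0x46007  P=1,RW=1,US=1,PS=0
  ⇒ phys 0x46811  [3 reads]
#2 VA=0x381007334 (r,kernel):
  L0 @0x35[14] → 0x49007  P=1,RW=1,US=1,PS=0
  L1 @0x49[8] → 0x4B007  P=1,RW=1,US=1,PS=0
  L2 @0x4B[7] → 0x4E007  P=1,RW=1,US=1,PS=0
  ⇒ phys 0x4E334  [3 reads]
#3 VA=0x8300866E (r,kernel):
  TLB hit vpn=0x83008 → PA=0x3D66E
#4 VA=0x8300866E (r,kernel):
  TLB hit vpn=0x83008 → PA=0x3D66E
#5 VA=0x583015212 (r,kernel):
  L0 @0x35[22] → 0x52007  P=1,RW=1,US=1,PS=0
  L1 @0x52[24] → 0x53007  P=1,RW=1,US=1,PS=0
  L2 @0x53[21] → 0x56007  P=1,RW=1,US=1,PS=0
  ⇒ phys 0x56212  [3 reads]

Entries read for #4: 0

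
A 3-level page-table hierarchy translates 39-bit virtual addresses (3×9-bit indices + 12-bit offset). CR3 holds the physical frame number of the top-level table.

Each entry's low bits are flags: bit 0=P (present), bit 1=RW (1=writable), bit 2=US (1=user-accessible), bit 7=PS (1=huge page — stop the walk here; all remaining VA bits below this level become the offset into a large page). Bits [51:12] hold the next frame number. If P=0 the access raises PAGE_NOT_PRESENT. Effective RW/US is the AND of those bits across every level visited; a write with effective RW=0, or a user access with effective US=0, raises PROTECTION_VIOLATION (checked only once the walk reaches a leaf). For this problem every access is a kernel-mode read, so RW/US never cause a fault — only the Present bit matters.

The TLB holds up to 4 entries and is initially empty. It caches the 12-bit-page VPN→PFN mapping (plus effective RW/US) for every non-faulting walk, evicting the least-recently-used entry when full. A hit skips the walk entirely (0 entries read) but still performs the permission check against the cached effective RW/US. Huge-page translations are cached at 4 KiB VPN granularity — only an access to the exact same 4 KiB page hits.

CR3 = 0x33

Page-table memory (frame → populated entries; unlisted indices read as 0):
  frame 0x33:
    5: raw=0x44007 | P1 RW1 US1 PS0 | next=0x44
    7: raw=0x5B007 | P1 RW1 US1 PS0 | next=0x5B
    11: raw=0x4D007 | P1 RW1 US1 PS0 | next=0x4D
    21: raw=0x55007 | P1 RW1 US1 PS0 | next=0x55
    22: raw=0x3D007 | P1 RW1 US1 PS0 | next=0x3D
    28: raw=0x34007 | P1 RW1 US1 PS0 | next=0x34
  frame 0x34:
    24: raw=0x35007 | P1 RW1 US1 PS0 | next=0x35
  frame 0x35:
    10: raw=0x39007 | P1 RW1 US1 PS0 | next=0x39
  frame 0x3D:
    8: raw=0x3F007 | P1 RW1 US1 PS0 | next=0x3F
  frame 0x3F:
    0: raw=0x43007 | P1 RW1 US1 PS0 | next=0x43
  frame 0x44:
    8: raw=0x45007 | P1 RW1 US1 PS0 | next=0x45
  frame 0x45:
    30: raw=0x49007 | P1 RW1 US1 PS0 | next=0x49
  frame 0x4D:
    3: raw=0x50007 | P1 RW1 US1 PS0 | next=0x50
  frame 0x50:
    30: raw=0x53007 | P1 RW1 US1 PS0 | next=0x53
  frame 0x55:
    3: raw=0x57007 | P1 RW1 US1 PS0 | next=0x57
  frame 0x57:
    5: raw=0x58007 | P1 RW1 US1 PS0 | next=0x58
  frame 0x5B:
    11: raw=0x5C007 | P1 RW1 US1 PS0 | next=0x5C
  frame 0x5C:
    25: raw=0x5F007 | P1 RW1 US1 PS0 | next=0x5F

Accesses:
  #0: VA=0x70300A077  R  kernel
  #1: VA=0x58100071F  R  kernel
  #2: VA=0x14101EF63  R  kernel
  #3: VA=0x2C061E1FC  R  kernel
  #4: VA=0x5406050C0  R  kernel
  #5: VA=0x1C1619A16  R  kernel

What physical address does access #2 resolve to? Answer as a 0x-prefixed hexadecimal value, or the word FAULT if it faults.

Trace:
#0 VA=0x70300A077 (r,kernel):
  [0] read 0x33 idx=28: raw=0x34007 flags P=1 W=1 U=1 S=0
  [1] read 0x34 idx=24: raw=0x35007 flags P=1 W=1 U=1 S=0
  [2] read 0x35 idx=10: raw=0x39007 flags P=1 W=1 U=1 S=0
  ✓ 0x39077  — 3 lookups
#1 VA=0x58100071F (r,kernel):
  [0] read 0x33 idx=22: raw=0x3D007 flags P=1 W=1 U=1 S=0
  [1] read 0x3D idx=8: raw=0x3F007 flags P=1 W=1 U=1 S=0
  [2] read 0x3F idx=0: raw=0x43007 flags P=1 W=1 U=1 S=0
  ✓ 0x4371F  — 3 lookups
#2 VA=0x14101EF63 (r,kernel):
  [0] read 0x33 idx=5: raw=0x44007 flags P=1 W=1 U=1 S=0
  [1] read 0x44 idx=8: raw=0x45007 flags P=1 W=1 U=1 S=0
  [2] read 0x45 idx=30: raw=0x49007 flags P=1 W=1 U=1 S=0
  ✓ 0x49F63  — 3 lookups
#3 VA=0x2C061E1FC (r,kernel):
  [0] read 0x33 idx=11: raw=0x4D007 flags P=1 W=1 U=1 S=0
  [1] read 0x4D idx=3: raw=0x50007 flags P=1 W=1 U=1 S=0
  [2] read 0x50 idx=30: raw=0x53007 flags P=1 W=1 U=1 S=0
  ✓ 0x531FC  — 3 lookups
#4 VA=0x5406050C0 (r,kernel):
  [0] read 0x33 idx=21: raw=0x55007 flags P=1 W=1 U=1 S=0
  [1] read 0x55 idx=3: raw=0x57007 flags P=1 W=1 U=1 S=0
  [2] read 0x57 idx=5: raw=0x58007 flags P=1 W=1 U=1 S=0
  ✓ 0x580C0  — 3 lookups
#5 VA=0x1C1619A16 (r,kernel):
  [0] read 0x33 idx=7: raw=0x5B007 flags P=1 W=1 U=1 S=0
  [1] read 0x5B idx=11: raw=0x5C007 flags P=1 W=1 U=1 S=0
  [2] read 0x5C idx=25: raw=0x5F007 flags P=1 W=1 U=1 S=0
  ✓ 0x5FA16  — 3 lookups

Access #2 PA: 0x49F63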